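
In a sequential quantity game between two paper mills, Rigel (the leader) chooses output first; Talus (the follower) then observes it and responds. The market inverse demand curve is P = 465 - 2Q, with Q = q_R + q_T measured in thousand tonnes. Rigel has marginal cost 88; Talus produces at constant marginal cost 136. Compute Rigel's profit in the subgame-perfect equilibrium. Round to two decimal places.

11289.06

Solve by backward induction. Given q_R, the follower Talus maximises π_T = (465 - 2q_R - 2q_T)q_T - 136q_T.
Setting the follower's marginal profit to zero, 329 - 2q_R - 4q_T = 0, i.e. q_T = (329 - 2q_R)/4.
Rigel substitutes q_T(q_R) into its own profit: π_R = q_R(465 - 2q_R - (329 - 2q_R)/2) - 88q_R = (601/2 - q_R)q_R - 88q_R.
Leader FOC: 425/2 - 2q_R = 0, so q_R = 425/4.
Then q_T = (329 - 2·(425/4))/4 = 233/8.
Price P = 465 - 2·(1083/8) = 777/4.
Rigel's profit: (777/4 - 88)·(425/4) = 11289.0625.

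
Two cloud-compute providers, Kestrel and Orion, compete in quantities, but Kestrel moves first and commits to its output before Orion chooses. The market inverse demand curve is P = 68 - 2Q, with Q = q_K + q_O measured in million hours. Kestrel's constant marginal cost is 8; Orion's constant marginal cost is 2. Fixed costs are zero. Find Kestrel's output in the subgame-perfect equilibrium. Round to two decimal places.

13.50

Solve by backward induction. Given q_K, the follower Orion maximises π_O = (68 - 2q_K - 2q_O)q_O - 2q_O.
Follower FOC: 66 - 2q_K - 4q_O = 0, so q_O(q_K) = (66 - 2q_K)/4.
The leader anticipates this reaction. Substituting into P = 68 - 2Q gives P = 35 - q_K, so π_K = (35 - q_K)q_K - 8q_K.
The leader's first-order condition 27 - 2q_K = 0 yields q_K = 27/2.
Then q_O = (66 - 2·(27/2))/4 = 39/4.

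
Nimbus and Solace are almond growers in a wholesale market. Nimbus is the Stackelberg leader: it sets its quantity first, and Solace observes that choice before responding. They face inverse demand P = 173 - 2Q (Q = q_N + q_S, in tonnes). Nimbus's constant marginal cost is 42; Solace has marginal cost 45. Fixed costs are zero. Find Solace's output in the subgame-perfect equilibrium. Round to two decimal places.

The follower Solace best-responds to any q_N: π_S = (173 - 2Q)q_S - 45q_S.
Follower FOC: 128 - 2q_N - 4q_S = 0, so q_S(q_N) = (128 - 2q_N)/4.
Nimbus substitutes q_S(q_N) into its own profit: π_N = q_N(173 - 2q_N - (128 - 2q_N)/2) - 42q_N = (109 - q_N)q_N - 42q_N.
Leader FOC: 67 - 2q_N = 0, so q_N = 67/2.
Then q_S = (128 - 2·(67/2))/4 = 61/4.

15.25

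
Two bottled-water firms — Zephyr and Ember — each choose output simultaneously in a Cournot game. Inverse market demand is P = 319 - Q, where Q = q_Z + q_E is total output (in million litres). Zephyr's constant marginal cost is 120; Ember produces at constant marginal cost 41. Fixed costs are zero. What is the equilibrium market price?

Zephyr's profit: π_Z = (319 - Q)q_Z - (120q_Z). Setting ∂π_Z/∂q_Z = 0: 199 - 2q_Z - (q_E) = 0.
Ember's first-order condition: 278 - 2q_E - (q_Z) = 0.
Best responses: q_Z = (199 - q_E)/2, q_E = (278 - q_Z)/2.
Substituting one into the other gives q_Z = 40 and q_E = 119.
Total output Q = 159, so price P = 319 - 159 = 160.

160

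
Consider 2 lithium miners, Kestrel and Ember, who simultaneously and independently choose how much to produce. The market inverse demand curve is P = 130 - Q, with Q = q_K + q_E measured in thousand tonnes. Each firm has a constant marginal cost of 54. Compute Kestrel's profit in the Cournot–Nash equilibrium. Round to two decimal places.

Each firm earns π_i = (130 - Q)q_i - 54q_i.
Setting ∂π_i/∂q_i = 0 with rivals' quantities fixed: 76 - 2q_i - q_j = 0.
By symmetry each firm produces the same amount; substituting q_j = q_i yields q_i = 76/3.
Price P = 130 - 152/3 = 238/3.
Kestrel's profit: (238/3 - 54)·(76/3) = 641.7778.

641.78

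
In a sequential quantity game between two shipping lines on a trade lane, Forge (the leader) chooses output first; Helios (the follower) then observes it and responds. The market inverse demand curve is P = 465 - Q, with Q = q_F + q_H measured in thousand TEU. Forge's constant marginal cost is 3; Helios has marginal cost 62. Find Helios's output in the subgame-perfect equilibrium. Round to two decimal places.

The follower Helios best-responds to any q_F: π_H = (465 - Q)q_H - 62q_H.
∂π_H/∂q_H = 403 - q_F - 2q_H = 0 gives the reaction function q_H = (403 - q_F)/2.
The leader anticipates this reaction. Substituting into P = 465 - Q gives P = 527/2 - (1/2)q_F, so π_F = (527/2 - (1/2)q_F)q_F - 3q_F.
Leader FOC: 521/2 - q_F = 0, so q_F = 521/2.
Then q_H = (403 - 521/2)/2 = 285/4.

71.25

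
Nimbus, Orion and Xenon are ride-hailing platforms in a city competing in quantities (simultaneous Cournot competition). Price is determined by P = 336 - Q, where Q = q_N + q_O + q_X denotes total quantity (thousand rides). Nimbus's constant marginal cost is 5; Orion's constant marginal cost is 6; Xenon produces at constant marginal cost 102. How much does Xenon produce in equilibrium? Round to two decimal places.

Nimbus's profit: π_N = (336 - Q)q_N - (5q_N). Setting ∂π_N/∂q_N = 0: 331 - 2q_N - (q_O + q_X) = 0.
Orion's profit: π_O = (336 - Q)q_O - (6q_O). Setting ∂π_O/∂q_O = 0: 330 - 2q_O - (q_N + q_X) = 0.
Xenon's first-order condition: 234 - 2q_X - (q_N + q_O) = 0.
Summing all 3 equations gives 895 − 4Q = 0, hence Q = 895/4.
Back-substituting: q_N = (331 − 895/4) = 429/4, q_O = (330 − 895/4) = 425/4, q_X = (234 − 895/4) = 41/4.

10.25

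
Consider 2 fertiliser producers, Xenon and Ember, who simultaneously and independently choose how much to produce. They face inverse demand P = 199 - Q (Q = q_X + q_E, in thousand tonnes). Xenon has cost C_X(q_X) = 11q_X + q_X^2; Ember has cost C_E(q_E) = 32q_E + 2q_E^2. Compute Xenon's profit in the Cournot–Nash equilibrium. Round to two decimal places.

Xenon's profit: π_X = (199 - Q)q_X - (11q_X + q_X²). Setting ∂π_X/∂q_X = 0: 188 - 4q_X - (q_E) = 0.
Ember's profit: π_E = (199 - Q)q_E - (32q_E + 2q_E²). Setting ∂π_E/∂q_E = 0: 167 - 6q_E - (q_X) = 0.
So q_X = (188 - q_E)/4 and q_E = (167 - q_X)/6.
Solving the pair: q_X = 961/23, q_E = 480/23.
Price P = 199 - 1441/23 = 136.3478.
Xenon's profit: 136.3478·(961/23) - 11·(961/23) - (961/23)² = 3491.5728.

3491.57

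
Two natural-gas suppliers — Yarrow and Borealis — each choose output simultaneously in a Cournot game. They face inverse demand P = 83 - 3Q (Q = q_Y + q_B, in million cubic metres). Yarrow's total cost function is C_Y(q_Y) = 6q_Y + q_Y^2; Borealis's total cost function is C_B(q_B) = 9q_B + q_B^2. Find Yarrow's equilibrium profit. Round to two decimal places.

205.27

Yarrow's profit: π_Y = (83 - 3Q)q_Y - (6q_Y + q_Y²). Setting ∂π_Y/∂q_Y = 0: 77 - 8q_Y - 3(q_B) = 0.
Borealis's profit: π_B = (83 - 3Q)q_B - (9q_B + q_B²). Setting ∂π_B/∂q_B = 0: 74 - 8q_B - 3(q_Y) = 0.
Rearranging gives the reaction functions q_Y = (77 - 3q_B)/8 and q_B = (74 - 3q_Y)/8.
Substituting one into the other gives q_Y = 394/55 and q_B = 361/55.
Price P = 83 - 3·(151/11) = 460/11.
Yarrow's profit: (460/11)·(394/55) - 6·(394/55) - (394/55)² = 205.2707.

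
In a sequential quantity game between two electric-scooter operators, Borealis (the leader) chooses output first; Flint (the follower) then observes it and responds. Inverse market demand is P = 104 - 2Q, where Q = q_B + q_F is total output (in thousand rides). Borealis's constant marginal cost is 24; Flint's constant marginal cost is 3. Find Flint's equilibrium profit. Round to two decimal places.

639.03

The follower Flint best-responds to any q_B: π_F = (104 - 2Q)q_F - 3q_F.
∂π_F/∂q_F = 101 - 2q_B - 4q_F = 0 gives the reaction function q_F = (101 - 2q_B)/4.
The leader anticipates this reaction. Substituting into P = 104 - 2Q gives P = 107/2 - q_B, so π_B = (107/2 - q_B)q_B - 24q_B.
Leader FOC: 59/2 - 2q_B = 0, so q_B = 59/4.
Then q_F = (101 - 2·(59/4))/4 = 143/8.
Price P = 104 - 2·(261/8) = 155/4.
Flint's profit: (155/4 - 3)·(143/8) = 639.0313.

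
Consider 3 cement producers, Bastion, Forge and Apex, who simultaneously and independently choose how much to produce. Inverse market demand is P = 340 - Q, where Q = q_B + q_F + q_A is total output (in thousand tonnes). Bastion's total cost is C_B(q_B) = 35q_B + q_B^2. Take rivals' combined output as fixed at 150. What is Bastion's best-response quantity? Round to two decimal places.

With rivals' combined output fixed at 150, Bastion's profit is π_B = (340 - 150 - q_B)q_B - (35q_B + q_B²) = (190 - q_B)q_B - (35q_B + q_B²).
∂π_B/∂q_B = 155 - 4q_B = 0, so q_B = 155/4.

38.75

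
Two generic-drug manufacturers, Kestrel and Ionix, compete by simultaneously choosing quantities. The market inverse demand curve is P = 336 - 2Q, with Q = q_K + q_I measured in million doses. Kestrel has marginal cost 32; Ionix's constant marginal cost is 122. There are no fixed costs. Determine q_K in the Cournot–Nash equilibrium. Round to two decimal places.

Kestrel's profit: π_K = (336 - 2Q)q_K - (32q_K). Setting ∂π_K/∂q_K = 0: 304 - 4q_K - 2(q_I) = 0.
Ionix's first-order condition: 214 - 4q_I - 2(q_K) = 0.
Best responses: q_K = (304 - 2q_I)/4, q_I = (214 - 2q_K)/4.
Substituting one into the other gives q_K = 197/3 and q_I = 62/3.

65.67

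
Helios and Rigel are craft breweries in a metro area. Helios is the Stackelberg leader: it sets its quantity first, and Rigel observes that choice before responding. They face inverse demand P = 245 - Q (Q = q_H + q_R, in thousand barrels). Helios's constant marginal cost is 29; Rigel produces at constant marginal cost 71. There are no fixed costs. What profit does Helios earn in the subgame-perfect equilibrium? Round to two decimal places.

8320.50

Solve by backward induction. Given q_H, the follower Rigel maximises π_R = (245 - q_H - q_R)q_R - 71q_R.
Setting the follower's marginal profit to zero, 174 - q_H - 2q_R = 0, i.e. q_R = (174 - q_H)/2.
Helios substitutes q_R(q_H) into its own profit: π_H = q_H(245 - q_H - (174 - q_H)/2) - 29q_H = (158 - (1/2)q_H)q_H - 29q_H.
Leader FOC: 129 - q_H = 0, so q_H = 129.
Then q_R = (174 - 129)/2 = 45/2.
Price P = 245 - 303/2 = 187/2.
Helios's profit: (187/2 - 29)·129 = 8320.5000.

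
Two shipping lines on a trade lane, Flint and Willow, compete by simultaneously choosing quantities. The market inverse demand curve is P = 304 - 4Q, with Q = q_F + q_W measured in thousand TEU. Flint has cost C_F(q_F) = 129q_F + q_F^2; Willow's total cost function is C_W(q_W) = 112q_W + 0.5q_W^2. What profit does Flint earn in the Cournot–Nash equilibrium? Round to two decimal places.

594.64

Flint's profit: π_F = (304 - 4Q)q_F - (129q_F + q_F²). Setting ∂π_F/∂q_F = 0: 175 - 10q_F - 4(q_W) = 0.
Willow's profit: π_W = (304 - 4Q)q_W - (112q_W + (1/2)q_W²). Setting ∂π_W/∂q_W = 0: 192 - 9q_W - 4(q_F) = 0.
So q_F = (175 - 4q_W)/10 and q_W = (192 - 4q_F)/9.
Solving the pair: q_F = 807/74, q_W = 610/37.
Price P = 304 - 4·27.3919 = 194.4324.
Flint's profit: 194.4324·(807/74) - 129·(807/74) - (807/74)² = 594.6393.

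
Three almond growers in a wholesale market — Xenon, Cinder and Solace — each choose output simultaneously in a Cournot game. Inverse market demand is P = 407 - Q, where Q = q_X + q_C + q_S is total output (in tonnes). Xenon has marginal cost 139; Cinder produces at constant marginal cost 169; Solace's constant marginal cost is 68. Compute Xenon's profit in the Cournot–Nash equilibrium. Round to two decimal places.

3220.56

Xenon's profit: π_X = (407 - Q)q_X - (139q_X). Setting ∂π_X/∂q_X = 0: 268 - 2q_X - (q_C + q_S) = 0.
Cinder's first-order condition: 238 - 2q_C - (q_X + q_S) = 0.
Solace's profit: π_S = (407 - Q)q_S - (68q_S). Setting ∂π_S/∂q_S = 0: 339 - 2q_S - (q_X + q_C) = 0.
Summing all 3 equations gives 845 − 4Q = 0, hence Q = 845/4.
Back-substituting: q_X = (268 − 845/4) = 227/4, q_C = (238 − 845/4) = 107/4, q_S = (339 − 845/4) = 511/4.
Price P = 407 - 845/4 = 783/4.
Xenon's profit: (783/4 - 139)·(227/4) = 3220.5625.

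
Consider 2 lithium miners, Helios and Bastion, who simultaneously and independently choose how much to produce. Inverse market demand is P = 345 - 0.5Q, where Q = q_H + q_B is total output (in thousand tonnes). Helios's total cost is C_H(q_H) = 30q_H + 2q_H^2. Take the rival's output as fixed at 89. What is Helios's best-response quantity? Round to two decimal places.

With the rival's output fixed at 89, Helios's profit is π_H = (345 - (1/2)·89 - (1/2)q_H)q_H - (30q_H + 2q_H²) = (601/2 - (1/2)q_H)q_H - (30q_H + 2q_H²).
∂π_H/∂q_H = 541/2 - 5q_H = 0, so q_H = 541/10.

54.10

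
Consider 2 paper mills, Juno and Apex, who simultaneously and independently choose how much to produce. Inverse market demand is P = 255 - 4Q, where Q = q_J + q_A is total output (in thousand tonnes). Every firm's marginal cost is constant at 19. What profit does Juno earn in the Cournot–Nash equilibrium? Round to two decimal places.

1547.11

A representative firm's profit is π_i = q_i(255 - 4Q) - 19q_i.
Setting ∂π_i/∂q_i = 0 with rivals' quantities fixed: 236 - 8q_i - 4q_j = 0.
By symmetry each firm produces the same amount; substituting q_j = q_i yields q_i = 236/12 = 59/3.
Price P = 255 - 4·(118/3) = 293/3.
Juno's profit: (293/3 - 19)·(59/3) = 1547.1111.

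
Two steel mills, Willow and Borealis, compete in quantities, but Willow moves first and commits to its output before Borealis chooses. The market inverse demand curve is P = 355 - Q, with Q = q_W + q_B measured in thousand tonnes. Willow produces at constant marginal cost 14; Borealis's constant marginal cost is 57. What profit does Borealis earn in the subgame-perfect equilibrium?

2809

The follower Borealis best-responds to any q_W: π_B = (355 - Q)q_B - 57q_B.
Follower FOC: 298 - q_W - 2q_B = 0, so q_B(q_W) = (298 - q_W)/2.
The leader anticipates this reaction. Substituting into P = 355 - Q gives P = 206 - (1/2)q_W, so π_W = (206 - (1/2)q_W)q_W - 14q_W.
The leader's first-order condition 192 - q_W = 0 yields q_W = 192.
Then q_B = (298 - 192)/2 = 53.
Price P = 355 - 245 = 110.
Borealis's profit: (110 - 57)·53 = 2809.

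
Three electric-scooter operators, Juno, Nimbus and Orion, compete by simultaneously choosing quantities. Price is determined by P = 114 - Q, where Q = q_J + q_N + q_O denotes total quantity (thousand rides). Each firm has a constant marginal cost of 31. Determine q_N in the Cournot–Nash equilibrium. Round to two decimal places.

Each firm earns π_i = (114 - Q)q_i - 31q_i.
First-order condition (treating rivals' output as given): 83 - 2q_i - Σ_{j≠i} q_j = 0.
With identical firms every q_j equals q_i, so Σ_{j≠i} q_j = 2q_i and 83 = 4q_i, giving q_i = 83/4.

20.75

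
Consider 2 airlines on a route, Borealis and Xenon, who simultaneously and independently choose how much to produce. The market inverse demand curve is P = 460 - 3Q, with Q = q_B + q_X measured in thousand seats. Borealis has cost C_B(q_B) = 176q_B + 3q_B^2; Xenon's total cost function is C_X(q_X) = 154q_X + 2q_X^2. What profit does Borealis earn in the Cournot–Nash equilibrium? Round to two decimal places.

Borealis's profit: π_B = (460 - 3Q)q_B - (176q_B + 3q_B²). Setting ∂π_B/∂q_B = 0: 284 - 12q_B - 3(q_X) = 0.
Xenon's first-order condition: 306 - 10q_X - 3(q_B) = 0.
Rearranging gives the reaction functions q_B = (284 - 3q_X)/12 and q_X = (306 - 3q_B)/10.
Substituting one into the other gives q_B = 1922/111 and q_X = 940/37.
Price P = 460 - 3·42.7207 = 331.8378.
Borealis's profit: 331.8378·(1922/111) - 176·(1922/111) - 3(1922/111)² = 1798.9209.

1798.92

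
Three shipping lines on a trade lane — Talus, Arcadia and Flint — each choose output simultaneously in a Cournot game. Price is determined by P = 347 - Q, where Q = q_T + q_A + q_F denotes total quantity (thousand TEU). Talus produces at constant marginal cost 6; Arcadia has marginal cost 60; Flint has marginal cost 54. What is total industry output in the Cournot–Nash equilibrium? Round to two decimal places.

Talus's profit: π_T = (347 - Q)q_T - (6q_T). Setting ∂π_T/∂q_T = 0: 341 - 2q_T - (q_A + q_F) = 0.
Arcadia's first-order condition: 287 - 2q_A - (q_T + q_F) = 0.
Flint's profit: π_F = (347 - Q)q_F - (54q_F). Setting ∂π_F/∂q_F = 0: 293 - 2q_F - (q_T + q_A) = 0.
Adding the 3 conditions: 921 − 2Q − 2Q = 0, i.e. Q = 921/4.
Back-substituting: q_T = (341 − 921/4) = 443/4, q_A = (287 − 921/4) = 227/4, q_F = (293 − 921/4) = 251/4.
Total output Q = 443/4 + 227/4 + 251/4 = 921/4.

230.25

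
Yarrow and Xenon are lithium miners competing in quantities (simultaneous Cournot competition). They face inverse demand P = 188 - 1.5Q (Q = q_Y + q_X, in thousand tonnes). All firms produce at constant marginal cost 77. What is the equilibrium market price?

114

A representative firm's profit is π_i = q_i(188 - 1.5Q) - 77q_i.
Setting ∂π_i/∂q_i = 0 with rivals' quantities fixed: 111 - 3q_i - (3/2)q_j = 0.
By symmetry each firm produces the same amount; substituting q_j = q_i yields q_i = 111/(9/2) = 74/3.
Total output Q = 148/3, so price P = 188 - (3/2)·(148/3) = 114.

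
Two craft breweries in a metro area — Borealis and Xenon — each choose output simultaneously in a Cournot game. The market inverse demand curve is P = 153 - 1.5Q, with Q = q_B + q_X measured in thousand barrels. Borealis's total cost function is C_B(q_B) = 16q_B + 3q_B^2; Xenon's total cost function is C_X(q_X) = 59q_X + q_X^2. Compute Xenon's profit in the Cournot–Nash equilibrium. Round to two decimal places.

Borealis's profit: π_B = (153 - 1.5Q)q_B - (16q_B + 3q_B²). Setting ∂π_B/∂q_B = 0: 137 - 9q_B - (3/2)(q_X) = 0.
Xenon's profit: π_X = (153 - 1.5Q)q_X - (59q_X + q_X²). Setting ∂π_X/∂q_X = 0: 94 - 5q_X - (3/2)(q_B) = 0.
Rearranging gives the reaction functions q_B = (137 - (3/2)q_X)/9 and q_X = (94 - (3/2)q_B)/5.
Solving the pair: q_B = 12.7251, q_X = 854/57.
Price P = 153 - (3/2)·27.7076 = 111.4386.
Xenon's profit: 111.4386·(854/57) - 59·(854/57) - (854/57)² = 561.1850.

561.18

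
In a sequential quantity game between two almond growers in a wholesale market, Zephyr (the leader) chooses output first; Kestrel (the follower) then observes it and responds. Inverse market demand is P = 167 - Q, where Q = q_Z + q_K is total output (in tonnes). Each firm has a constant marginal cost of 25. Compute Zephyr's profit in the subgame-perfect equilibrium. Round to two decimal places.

2520.50

Solve by backward induction. Given q_Z, the follower Kestrel maximises π_K = (167 - q_Z - q_K)q_K - 25q_K.
Setting the follower's marginal profit to zero, 142 - q_Z - 2q_K = 0, i.e. q_K = (142 - q_Z)/2.
Zephyr substitutes q_K(q_Z) into its own profit: π_Z = q_Z(167 - q_Z - (142 - q_Z)/2) - 25q_Z = (96 - (1/2)q_Z)q_Z - 25q_Z.
Maximising: ∂π_Z/∂q_Z = 71 - q_Z = 0, giving q_Z = 71.
Then q_K = (142 - 71)/2 = 71/2.
Price P = 167 - 213/2 = 121/2.
Zephyr's profit: (121/2 - 25)·71 = 2520.5000.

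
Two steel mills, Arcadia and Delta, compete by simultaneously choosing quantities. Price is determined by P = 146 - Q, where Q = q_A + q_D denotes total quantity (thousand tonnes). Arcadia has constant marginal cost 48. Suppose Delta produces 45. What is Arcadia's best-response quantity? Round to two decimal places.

With the rival's output fixed at 45, Arcadia's profit is π_A = (146 - 45 - q_A)q_A - (48q_A) = (101 - q_A)q_A - (48q_A).
∂π_A/∂q_A = 53 - 2q_A = 0, so q_A = 53/2.

26.50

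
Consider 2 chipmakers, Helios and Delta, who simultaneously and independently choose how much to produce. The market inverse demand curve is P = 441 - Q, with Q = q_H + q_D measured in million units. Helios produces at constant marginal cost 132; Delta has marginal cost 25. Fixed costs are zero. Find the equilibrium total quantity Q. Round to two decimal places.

241.67

Helios's profit: π_H = (441 - Q)q_H - (132q_H). Setting ∂π_H/∂q_H = 0: 309 - 2q_H - (q_D) = 0.
Delta's profit: π_D = (441 - Q)q_D - (25q_D). Setting ∂π_D/∂q_D = 0: 416 - 2q_D - (q_H) = 0.
Rearranging gives the reaction functions q_H = (309 - q_D)/2 and q_D = (416 - q_H)/2.
Substituting one into the other gives q_H = 202/3 and q_D = 523/3.
Total output Q = 202/3 + 523/3 = 725/3.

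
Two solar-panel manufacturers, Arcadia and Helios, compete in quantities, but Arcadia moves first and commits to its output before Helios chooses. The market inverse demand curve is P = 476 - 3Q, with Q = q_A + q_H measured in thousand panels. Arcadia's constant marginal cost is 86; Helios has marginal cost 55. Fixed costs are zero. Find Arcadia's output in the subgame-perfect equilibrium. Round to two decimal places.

59.83

Solve by backward induction. Given q_A, the follower Helios maximises π_H = (476 - 3q_A - 3q_H)q_H - 55q_H.
∂π_H/∂q_H = 421 - 3q_A - 6q_H = 0 gives the reaction function q_H = (421 - 3q_A)/6.
The leader anticipates this reaction. Substituting into P = 476 - 3Q gives P = 531/2 - (3/2)q_A, so π_A = (531/2 - (3/2)q_A)q_A - 86q_A.
Maximising: ∂π_A/∂q_A = 359/2 - 3q_A = 0, giving q_A = 359/6.
Then q_H = (421 - 3·(359/6))/6 = 161/4.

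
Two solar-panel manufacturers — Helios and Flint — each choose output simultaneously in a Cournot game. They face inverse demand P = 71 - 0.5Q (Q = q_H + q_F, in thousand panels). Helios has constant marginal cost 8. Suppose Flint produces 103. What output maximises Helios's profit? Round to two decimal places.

With the rival's output fixed at 103, Helios's profit is π_H = (71 - (1/2)·103 - (1/2)q_H)q_H - (8q_H) = (39/2 - (1/2)q_H)q_H - (8q_H).
∂π_H/∂q_H = 23/2 - q_H = 0, so q_H = 23/2.

11.50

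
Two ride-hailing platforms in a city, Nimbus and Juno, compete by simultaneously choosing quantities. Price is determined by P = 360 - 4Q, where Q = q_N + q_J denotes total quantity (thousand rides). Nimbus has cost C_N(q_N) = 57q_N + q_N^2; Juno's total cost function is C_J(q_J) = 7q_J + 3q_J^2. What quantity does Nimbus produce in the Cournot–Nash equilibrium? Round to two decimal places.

Nimbus's profit: π_N = (360 - 4Q)q_N - (57q_N + q_N²). Setting ∂π_N/∂q_N = 0: 303 - 10q_N - 4(q_J) = 0.
Juno's first-order condition: 353 - 14q_J - 4(q_N) = 0.
Best responses: q_N = (303 - 4q_J)/10, q_J = (353 - 4q_N)/14.
Solving the pair: q_N = 1415/62, q_J = 1159/62.

22.82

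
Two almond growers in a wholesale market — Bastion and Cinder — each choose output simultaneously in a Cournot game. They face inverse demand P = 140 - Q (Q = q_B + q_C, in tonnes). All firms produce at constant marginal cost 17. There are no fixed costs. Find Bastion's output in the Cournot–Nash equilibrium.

A representative firm's profit is π_i = q_i(140 - Q) - 17q_i.
Setting ∂π_i/∂q_i = 0 with rivals' quantities fixed: 123 - 2q_i - q_j = 0.
By symmetry each firm produces the same amount; substituting q_j = q_i yields q_i = 123/3 = 41.

41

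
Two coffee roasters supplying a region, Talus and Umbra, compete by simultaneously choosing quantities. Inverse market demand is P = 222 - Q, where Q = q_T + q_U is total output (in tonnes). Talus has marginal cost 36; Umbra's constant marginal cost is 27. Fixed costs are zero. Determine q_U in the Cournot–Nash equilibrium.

68

Talus's profit: π_T = (222 - Q)q_T - (36q_T). Setting ∂π_T/∂q_T = 0: 186 - 2q_T - (q_U) = 0.
Umbra's profit: π_U = (222 - Q)q_U - (27q_U). Setting ∂π_U/∂q_U = 0: 195 - 2q_U - (q_T) = 0.
So q_T = (186 - q_U)/2 and q_U = (195 - q_T)/2.
Solving the pair: q_T = 59, q_U = 68.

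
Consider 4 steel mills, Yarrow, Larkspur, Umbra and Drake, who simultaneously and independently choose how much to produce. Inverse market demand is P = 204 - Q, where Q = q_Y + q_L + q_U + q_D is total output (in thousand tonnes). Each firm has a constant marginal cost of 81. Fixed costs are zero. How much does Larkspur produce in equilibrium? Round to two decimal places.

24.60

Each firm earns π_i = (204 - Q)q_i - 81q_i.
Setting ∂π_i/∂q_i = 0 with rivals' quantities fixed: 123 - 2q_i - Σ_{j≠i} q_j = 0.
By symmetry each firm produces the same amount; substituting Σ_{j≠i} q_j = 3q_i yields q_i = 123/5.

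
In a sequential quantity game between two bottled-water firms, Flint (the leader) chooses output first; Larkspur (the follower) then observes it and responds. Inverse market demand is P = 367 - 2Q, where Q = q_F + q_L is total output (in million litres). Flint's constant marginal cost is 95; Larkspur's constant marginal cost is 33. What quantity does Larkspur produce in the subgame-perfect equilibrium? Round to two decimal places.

57.25

The follower Larkspur best-responds to any q_F: π_L = (367 - 2Q)q_L - 33q_L.
∂π_L/∂q_L = 334 - 2q_F - 4q_L = 0 gives the reaction function q_L = (334 - 2q_F)/4.
The leader anticipates this reaction. Substituting into P = 367 - 2Q gives P = 200 - q_F, so π_F = (200 - q_F)q_F - 95q_F.
Maximising: ∂π_F/∂q_F = 105 - 2q_F = 0, giving q_F = 105/2.
Then q_L = (334 - 2·(105/2))/4 = 229/4.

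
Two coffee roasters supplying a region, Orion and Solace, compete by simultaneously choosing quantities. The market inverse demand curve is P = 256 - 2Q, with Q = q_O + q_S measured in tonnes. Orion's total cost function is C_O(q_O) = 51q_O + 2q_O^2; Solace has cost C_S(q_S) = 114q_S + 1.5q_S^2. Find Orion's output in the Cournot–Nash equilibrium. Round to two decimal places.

22.13

Orion's profit: π_O = (256 - 2Q)q_O - (51q_O + 2q_O²). Setting ∂π_O/∂q_O = 0: 205 - 8q_O - 2(q_S) = 0.
Solace's first-order condition: 142 - 7q_S - 2(q_O) = 0.
So q_O = (205 - 2q_S)/8 and q_S = (142 - 2q_O)/7.
Substituting one into the other gives q_O = 1151/52 and q_S = 363/26.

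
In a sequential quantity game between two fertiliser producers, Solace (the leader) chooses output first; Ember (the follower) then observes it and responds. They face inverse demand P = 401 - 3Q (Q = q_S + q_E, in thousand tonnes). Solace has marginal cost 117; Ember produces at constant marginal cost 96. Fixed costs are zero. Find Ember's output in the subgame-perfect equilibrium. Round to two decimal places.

The follower Ember best-responds to any q_S: π_E = (401 - 3Q)q_E - 96q_E.
Follower FOC: 305 - 3q_S - 6q_E = 0, so q_E(q_S) = (305 - 3q_S)/6.
Solace substitutes q_E(q_S) into its own profit: π_S = q_S(401 - 3q_S - (305 - 3q_S)/2) - 117q_S = (497/2 - (3/2)q_S)q_S - 117q_S.
Leader FOC: 263/2 - 3q_S = 0, so q_S = 263/6.
Then q_E = (305 - 3·(263/6))/6 = 347/12.

28.92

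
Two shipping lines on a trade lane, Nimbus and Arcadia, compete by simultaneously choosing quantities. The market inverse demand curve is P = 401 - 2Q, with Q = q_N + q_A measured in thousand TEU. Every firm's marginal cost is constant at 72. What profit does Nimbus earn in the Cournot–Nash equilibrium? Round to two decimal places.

6013.39

A representative firm's profit is π_i = q_i(401 - 2Q) - 72q_i.
First-order condition (treating rivals' output as given): 329 - 4q_i - 2q_j = 0.
By symmetry each firm produces the same amount; substituting q_j = q_i yields q_i = 329/6.
Price P = 401 - 2·(329/3) = 545/3.
Nimbus's profit: (545/3 - 72)·(329/6) = 6013.3889.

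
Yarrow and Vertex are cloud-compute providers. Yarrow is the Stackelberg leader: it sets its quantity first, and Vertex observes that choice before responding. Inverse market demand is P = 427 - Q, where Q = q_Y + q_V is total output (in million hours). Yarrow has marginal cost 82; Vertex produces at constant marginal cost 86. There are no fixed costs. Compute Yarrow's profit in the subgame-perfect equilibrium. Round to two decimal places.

Solve by backward induction. Given q_Y, the follower Vertex maximises π_V = (427 - q_Y - q_V)q_V - 86q_V.
∂π_V/∂q_V = 341 - q_Y - 2q_V = 0 gives the reaction function q_V = (341 - q_Y)/2.
Yarrow substitutes q_V(q_Y) into its own profit: π_Y = q_Y(427 - q_Y - (341 - q_Y)/2) - 82q_Y = (513/2 - (1/2)q_Y)q_Y - 82q_Y.
The leader's first-order condition 349/2 - q_Y = 0 yields q_Y = 349/2.
Then q_V = (341 - 349/2)/2 = 333/4.
Price P = 427 - 1031/4 = 677/4.
Yarrow's profit: (677/4 - 82)·(349/2) = 15225.1250.

15225.13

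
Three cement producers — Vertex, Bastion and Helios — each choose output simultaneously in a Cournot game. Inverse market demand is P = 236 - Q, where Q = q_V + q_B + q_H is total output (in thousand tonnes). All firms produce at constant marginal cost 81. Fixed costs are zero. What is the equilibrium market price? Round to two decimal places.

119.75

A representative firm's profit is π_i = q_i(236 - Q) - 81q_i.
Setting ∂π_i/∂q_i = 0 with rivals' quantities fixed: 155 - 2q_i - Σ_{j≠i} q_j = 0.
With identical firms every q_j equals q_i, so Σ_{j≠i} q_j = 2q_i and 155 = 4q_i, giving q_i = 155/4.
Total output Q = 465/4, so price P = 236 - 465/4 = 479/4.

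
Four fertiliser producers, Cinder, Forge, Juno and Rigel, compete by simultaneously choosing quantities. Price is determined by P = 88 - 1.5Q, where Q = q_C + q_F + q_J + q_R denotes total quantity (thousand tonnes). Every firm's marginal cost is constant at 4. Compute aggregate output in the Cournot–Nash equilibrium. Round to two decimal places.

44.80

Each firm earns π_i = (88 - 1.5Q)q_i - 4q_i.
Setting ∂π_i/∂q_i = 0 with rivals' quantities fixed: 84 - 3q_i - (3/2)·Σ_{j≠i} q_j = 0.
By symmetry each firm produces the same amount; substituting Σ_{j≠i} q_j = 3q_i yields q_i = 84/(15/2) = 56/5.
Total output Q = 56/5 + 56/5 + 56/5 + 56/5 = 224/5.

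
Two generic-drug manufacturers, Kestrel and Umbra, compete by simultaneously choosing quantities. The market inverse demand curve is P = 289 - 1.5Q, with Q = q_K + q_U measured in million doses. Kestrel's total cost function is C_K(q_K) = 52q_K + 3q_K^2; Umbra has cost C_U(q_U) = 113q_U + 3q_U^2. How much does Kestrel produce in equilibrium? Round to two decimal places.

Kestrel's profit: π_K = (289 - 1.5Q)q_K - (52q_K + 3q_K²). Setting ∂π_K/∂q_K = 0: 237 - 9q_K - (3/2)(q_U) = 0.
Umbra's profit: π_U = (289 - 1.5Q)q_U - (113q_U + 3q_U²). Setting ∂π_U/∂q_U = 0: 176 - 9q_U - (3/2)(q_K) = 0.
So q_K = (237 - (3/2)q_U)/9 and q_U = (176 - (3/2)q_K)/9.
Substituting one into the other gives q_K = 356/15 and q_U = 78/5.

23.73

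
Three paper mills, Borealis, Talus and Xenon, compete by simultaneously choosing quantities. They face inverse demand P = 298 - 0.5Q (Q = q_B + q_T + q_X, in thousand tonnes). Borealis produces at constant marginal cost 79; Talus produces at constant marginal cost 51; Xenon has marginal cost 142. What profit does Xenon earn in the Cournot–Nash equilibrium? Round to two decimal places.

Borealis's profit: π_B = (298 - 0.5Q)q_B - (79q_B). Setting ∂π_B/∂q_B = 0: 219 - q_B - (1/2)(q_T + q_X) = 0.
Talus's profit: π_T = (298 - 0.5Q)q_T - (51q_T). Setting ∂π_T/∂q_T = 0: 247 - q_T - (1/2)(q_B + q_X) = 0.
Xenon's first-order condition: 156 - q_X - (1/2)(q_B + q_T) = 0.
Adding the 3 first-order conditions: 622 − 2Q = 0, so Q = 311.
Back-substituting: q_B = (219 − 311/2)/(1/2) = 127, q_T = (247 − 311/2)/(1/2) = 183, q_X = (156 − 311/2)/(1/2) = 1.
Price P = 298 - (1/2)·311 = 285/2.
Xenon's profit: (285/2 - 142)·1 = 1/2.

0.50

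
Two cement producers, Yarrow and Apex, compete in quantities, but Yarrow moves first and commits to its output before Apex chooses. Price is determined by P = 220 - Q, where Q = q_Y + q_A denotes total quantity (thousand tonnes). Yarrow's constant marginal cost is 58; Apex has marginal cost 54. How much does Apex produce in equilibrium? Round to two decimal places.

Solve by backward induction. Given q_Y, the follower Apex maximises π_A = (220 - q_Y - q_A)q_A - 54q_A.
Setting the follower's marginal profit to zero, 166 - q_Y - 2q_A = 0, i.e. q_A = (166 - q_Y)/2.
The leader anticipates this reaction. Substituting into P = 220 - Q gives P = 137 - (1/2)q_Y, so π_Y = (137 - (1/2)q_Y)q_Y - 58q_Y.
The leader's first-order condition 79 - q_Y = 0 yields q_Y = 79.
Then q_A = (166 - 79)/2 = 87/2.

43.50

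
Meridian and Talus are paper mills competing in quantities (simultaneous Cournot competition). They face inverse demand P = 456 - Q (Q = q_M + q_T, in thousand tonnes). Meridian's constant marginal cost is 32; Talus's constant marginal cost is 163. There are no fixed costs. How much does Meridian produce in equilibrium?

185

Meridian's profit: π_M = (456 - Q)q_M - (32q_M). Setting ∂π_M/∂q_M = 0: 424 - 2q_M - (q_T) = 0.
Talus's first-order condition: 293 - 2q_T - (q_M) = 0.
Rearranging gives the reaction functions q_M = (424 - q_T)/2 and q_T = (293 - q_M)/2.
Solving the pair: q_M = 185, q_T = 54.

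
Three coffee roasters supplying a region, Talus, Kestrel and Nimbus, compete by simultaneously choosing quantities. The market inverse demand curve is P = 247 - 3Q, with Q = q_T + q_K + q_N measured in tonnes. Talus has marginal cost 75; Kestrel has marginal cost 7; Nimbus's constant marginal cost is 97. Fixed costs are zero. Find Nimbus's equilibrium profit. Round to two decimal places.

30.08

Talus's profit: π_T = (247 - 3Q)q_T - (75q_T). Setting ∂π_T/∂q_T = 0: 172 - 6q_T - 3(q_K + q_N) = 0.
Kestrel's profit: π_K = (247 - 3Q)q_K - (7q_K). Setting ∂π_K/∂q_K = 0: 240 - 6q_K - 3(q_T + q_N) = 0.
Nimbus's profit: π_N = (247 - 3Q)q_N - (97q_N). Setting ∂π_N/∂q_N = 0: 150 - 6q_N - 3(q_T + q_K) = 0.
Summing all 3 equations gives 562 − 12Q = 0, hence Q = 281/6.
Back-substituting: q_T = (172 − 281/2)/3 = 21/2, q_K = (240 − 281/2)/3 = 199/6, q_N = (150 − 281/2)/3 = 19/6.
Price P = 247 - 3·(281/6) = 213/2.
Nimbus's profit: (213/2 - 97)·(19/6) = 361/12.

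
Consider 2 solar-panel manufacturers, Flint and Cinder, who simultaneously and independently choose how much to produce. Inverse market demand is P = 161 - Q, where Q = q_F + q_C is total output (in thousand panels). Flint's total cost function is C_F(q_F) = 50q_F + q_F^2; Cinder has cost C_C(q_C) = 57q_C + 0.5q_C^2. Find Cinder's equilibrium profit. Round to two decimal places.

1153.20

Flint's profit: π_F = (161 - Q)q_F - (50q_F + q_F²). Setting ∂π_F/∂q_F = 0: 111 - 4q_F - (q_C) = 0.
Cinder's profit: π_C = (161 - Q)q_C - (57q_C + (1/2)q_C²). Setting ∂π_C/∂q_C = 0: 104 - 3q_C - (q_F) = 0.
Rearranging gives the reaction functions q_F = (111 - q_C)/4 and q_C = (104 - q_F)/3.
Solving the pair: q_F = 229/11, q_C = 305/11.
Price P = 161 - 534/11 = 1237/11.
Cinder's profit: (1237/11)·(305/11) - 57·(305/11) - (1/2)(305/11)² = 1153.2025.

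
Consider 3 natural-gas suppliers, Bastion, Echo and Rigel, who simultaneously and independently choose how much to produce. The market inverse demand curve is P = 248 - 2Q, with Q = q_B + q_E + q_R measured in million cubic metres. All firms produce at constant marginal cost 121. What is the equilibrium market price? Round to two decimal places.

Each firm earns π_i = (248 - 2Q)q_i - 121q_i.
First-order condition (treating rivals' output as given): 127 - 4q_i - 2·Σ_{j≠i} q_j = 0.
By symmetry each firm produces the same amount; substituting Σ_{j≠i} q_j = 2q_i yields q_i = 127/8.
Total output Q = 381/8, so price P = 248 - 2·(381/8) = 611/4.

152.75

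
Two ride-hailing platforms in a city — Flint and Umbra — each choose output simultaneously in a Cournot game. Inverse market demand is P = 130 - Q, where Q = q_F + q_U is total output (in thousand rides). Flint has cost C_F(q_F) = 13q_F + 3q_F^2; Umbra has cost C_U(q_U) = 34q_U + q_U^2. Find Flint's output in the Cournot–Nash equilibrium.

12

Flint's profit: π_F = (130 - Q)q_F - (13q_F + 3q_F²). Setting ∂π_F/∂q_F = 0: 117 - 8q_F - (q_U) = 0.
Umbra's first-order condition: 96 - 4q_U - (q_F) = 0.
Rearranging gives the reaction functions q_F = (117 - q_U)/8 and q_U = (96 - q_F)/4.
Solving the pair: q_F = 12, q_U = 21.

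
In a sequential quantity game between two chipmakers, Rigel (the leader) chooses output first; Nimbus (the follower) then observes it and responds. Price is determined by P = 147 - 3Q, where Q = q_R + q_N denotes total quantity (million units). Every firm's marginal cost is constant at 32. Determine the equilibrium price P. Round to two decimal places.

60.75

The follower Nimbus best-responds to any q_R: π_N = (147 - 3Q)q_N - 32q_N.
Setting the follower's marginal profit to zero, 115 - 3q_R - 6q_N = 0, i.e. q_N = (115 - 3q_R)/6.
The leader anticipates this reaction. Substituting into P = 147 - 3Q gives P = 179/2 - (3/2)q_R, so π_R = (179/2 - (3/2)q_R)q_R - 32q_R.
The leader's first-order condition 115/2 - 3q_R = 0 yields q_R = 115/6.
Then q_N = (115 - 3·(115/6))/6 = 115/12.
Total output Q = 115/4, so price P = 147 - 3·(115/4) = 243/4.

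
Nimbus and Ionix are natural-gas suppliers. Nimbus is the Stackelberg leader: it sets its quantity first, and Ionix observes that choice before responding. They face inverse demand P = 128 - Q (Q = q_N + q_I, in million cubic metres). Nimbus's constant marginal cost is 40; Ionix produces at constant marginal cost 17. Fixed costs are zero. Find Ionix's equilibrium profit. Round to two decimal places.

1540.56

The follower Ionix best-responds to any q_N: π_I = (128 - Q)q_I - 17q_I.
Setting the follower's marginal profit to zero, 111 - q_N - 2q_I = 0, i.e. q_I = (111 - q_N)/2.
The leader anticipates this reaction. Substituting into P = 128 - Q gives P = 145/2 - (1/2)q_N, so π_N = (145/2 - (1/2)q_N)q_N - 40q_N.
Leader FOC: 65/2 - q_N = 0, so q_N = 65/2.
Then q_I = (111 - 65/2)/2 = 157/4.
Price P = 128 - 287/4 = 225/4.
Ionix's profit: (225/4 - 17)·(157/4) = 1540.5625.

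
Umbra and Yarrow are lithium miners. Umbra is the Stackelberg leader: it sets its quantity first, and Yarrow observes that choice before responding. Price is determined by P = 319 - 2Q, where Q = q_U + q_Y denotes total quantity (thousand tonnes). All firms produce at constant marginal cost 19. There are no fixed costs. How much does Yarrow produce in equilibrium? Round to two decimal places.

Solve by backward induction. Given q_U, the follower Yarrow maximises π_Y = (319 - 2q_U - 2q_Y)q_Y - 19q_Y.
Setting the follower's marginal profit to zero, 300 - 2q_U - 4q_Y = 0, i.e. q_Y = (300 - 2q_U)/4.
Umbra substitutes q_Y(q_U) into its own profit: π_U = q_U(319 - 2q_U - (300 - 2q_U)/2) - 19q_U = (169 - q_U)q_U - 19q_U.
Leader FOC: 150 - 2q_U = 0, so q_U = 75.
Then q_Y = (300 - 2·75)/4 = 75/2.

37.50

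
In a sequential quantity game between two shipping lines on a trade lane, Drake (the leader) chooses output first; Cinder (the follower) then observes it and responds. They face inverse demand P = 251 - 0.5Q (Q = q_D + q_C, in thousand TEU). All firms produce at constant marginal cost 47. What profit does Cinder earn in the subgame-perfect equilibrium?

5202

Solve by backward induction. Given q_D, the follower Cinder maximises π_C = (251 - (1/2)q_D - (1/2)q_C)q_C - 47q_C.
∂π_C/∂q_C = 204 - (1/2)q_D - q_C = 0 gives the reaction function q_C = (204 - (1/2)q_D).
Drake substitutes q_C(q_D) into its own profit: π_D = q_D(251 - (1/2)q_D - (204 - (1/2)q_D)/2) - 47q_D = (149 - (1/4)q_D)q_D - 47q_D.
Maximising: ∂π_D/∂q_D = 102 - (1/2)q_D = 0, giving q_D = 204.
Then q_C = (204 - (1/2)·204) = 102.
Price P = 251 - (1/2)·306 = 98.
Cinder's profit: (98 - 47)·102 = 5202.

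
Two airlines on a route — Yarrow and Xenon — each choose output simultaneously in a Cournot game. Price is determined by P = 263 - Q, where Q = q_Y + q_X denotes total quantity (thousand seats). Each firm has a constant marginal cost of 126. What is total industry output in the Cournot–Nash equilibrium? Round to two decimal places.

Each firm earns π_i = (263 - Q)q_i - 126q_i.
Setting ∂π_i/∂q_i = 0 with rivals' quantities fixed: 137 - 2q_i - q_j = 0.
With identical firms every q_j equals q_i, so q_j = q_i and 137 = 3q_i, giving q_i = 137/3.
Total output Q = 137/3 + 137/3 = 274/3.

91.33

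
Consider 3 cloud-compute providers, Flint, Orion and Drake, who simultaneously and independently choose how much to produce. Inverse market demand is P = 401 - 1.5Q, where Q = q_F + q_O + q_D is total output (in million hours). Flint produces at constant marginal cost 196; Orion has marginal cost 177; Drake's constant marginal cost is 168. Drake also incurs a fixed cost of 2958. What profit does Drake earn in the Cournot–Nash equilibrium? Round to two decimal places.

79.50

Flint's profit: π_F = (401 - 1.5Q)q_F - (196q_F). Setting ∂π_F/∂q_F = 0: 205 - 3q_F - (3/2)(q_O + q_D) = 0.
Orion's profit: π_O = (401 - 1.5Q)q_O - (177q_O). Setting ∂π_O/∂q_O = 0: 224 - 3q_O - (3/2)(q_F + q_D) = 0.
Drake's first-order condition: 233 - 3q_D - (3/2)(q_F + q_O) = 0.
Adding the 3 first-order conditions: 662 − 6Q = 0, so Q = 331/3.
Back-substituting: q_F = (205 − 331/2)/(3/2) = 79/3, q_O = (224 − 331/2)/(3/2) = 39, q_D = (233 − 331/2)/(3/2) = 45.
Price P = 401 - (3/2)·(331/3) = 471/2.
Drake's profit: (471/2 - 168)·45 - 2958 = 159/2.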